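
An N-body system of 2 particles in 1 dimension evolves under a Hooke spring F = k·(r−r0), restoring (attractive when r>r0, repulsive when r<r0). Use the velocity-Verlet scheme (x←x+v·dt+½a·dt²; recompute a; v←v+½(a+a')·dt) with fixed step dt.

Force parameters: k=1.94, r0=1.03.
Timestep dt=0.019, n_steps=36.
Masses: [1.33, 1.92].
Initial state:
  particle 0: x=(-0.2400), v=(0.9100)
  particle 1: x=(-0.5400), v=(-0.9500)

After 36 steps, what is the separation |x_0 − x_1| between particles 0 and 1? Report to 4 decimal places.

1.7238

step 0: x0=(-0.2400) x1=(-0.5400)
step 1: x0=(-0.2225) x1=(-0.5582)
step 2: x0=(-0.2047) x1=(-0.5766)
step 3: x0=(-0.1865) x1=(-0.5953)
step 4: x0=(-0.1680) x1=(-0.6142)
step 5: x0=(-0.1491) x1=(-0.6333)
step 6: x0=(-0.1300) x1=(-0.6526)
step 7: x0=(-0.1106) x1=(-0.6721)
step 8: x0=(-0.0910) x1=(-0.6918)
step 9: x0=(-0.0711) x1=(-0.7116)
step 10: x0=(-0.0511) x1=(-0.7316)
step 11: x0=(-0.0308) x1=(-0.7517)
step 12: x0=(-0.0104) x1=(-0.7719)
step 13: x0=(0.0101) x1=(-0.7922)
step 14: x0=(0.0308) x1=(-0.8126)
step 15: x0=(0.0516) x1=(-0.8331)
step 16: x0=(0.0724) x1=(-0.8536)
step 17: x0=(0.0933) x1=(-0.8741)
step 18: x0=(0.1142) x1=(-0.8947)
step 19: x0=(0.1352) x1=(-0.9153)
step 20: x0=(0.1561) x1=(-0.9359)
step 21: x0=(0.1770) x1=(-0.9564)
step 22: x0=(0.1979) x1=(-0.9769)
step 23: x0=(0.2186) x1=(-0.9974)
step 24: x0=(0.2393) x1=(-1.0178)
step 25: x0=(0.2598) x1=(-1.0381)
step 26: x0=(0.2803) x1=(-1.0583)
step 27: x0=(0.3005) x1=(-1.0784)
step 28: x0=(0.3206) x1=(-1.0984)
step 29: x0=(0.3404) x1=(-1.1182)
step 30: x0=(0.3601) x1=(-1.1379)
step 31: x0=(0.3794) x1=(-1.1574)
step 32: x0=(0.3986) x1=(-1.1767)
step 33: x0=(0.4174) x1=(-1.1958)
step 34: x0=(0.4359) x1=(-1.2147)
step 35: x0=(0.4541) x1=(-1.2334)
step 36: x0=(0.4720) x1=(-1.2518)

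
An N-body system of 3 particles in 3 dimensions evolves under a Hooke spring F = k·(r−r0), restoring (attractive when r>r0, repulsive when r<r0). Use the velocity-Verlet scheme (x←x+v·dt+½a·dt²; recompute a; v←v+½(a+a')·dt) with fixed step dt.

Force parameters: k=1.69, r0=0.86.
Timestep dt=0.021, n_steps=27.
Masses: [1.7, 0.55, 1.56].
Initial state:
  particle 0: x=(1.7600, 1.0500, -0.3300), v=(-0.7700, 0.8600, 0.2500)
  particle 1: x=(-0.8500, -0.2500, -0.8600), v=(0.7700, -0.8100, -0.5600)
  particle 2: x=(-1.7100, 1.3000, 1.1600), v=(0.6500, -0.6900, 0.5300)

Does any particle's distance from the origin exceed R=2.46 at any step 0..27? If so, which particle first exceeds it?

step 0: x0=(1.7600, 1.0500, -0.3300) x1=(-0.8500, -0.2500, -0.8600) x2=(-1.7100, 1.3000, 1.1600)
step 1: x0=(1.7428, 1.0679, -0.3246) x1=(-0.8330, -0.2657, -0.8706) x2=(-1.6956, 1.2852, 1.1705)
step 2: x0=(1.7237, 1.0855, -0.3188) x1=(-0.8143, -0.2786, -0.8787) x2=(-1.6796, 1.2698, 1.1798)
step 3: x0=(1.7026, 1.1027, -0.3127) x1=(-0.7939, -0.2888, -0.8845) x2=(-1.6621, 1.2539, 1.1879)
step 4: x0=(1.6797, 1.1195, -0.3063) x1=(-0.7720, -0.2963, -0.8877) x2=(-1.6431, 1.2374, 1.1948)
step 5: x0=(1.6549, 1.1359, -0.2996) x1=(-0.7486, -0.3010, -0.8885) x2=(-1.6225, 1.2203, 1.2004)
step 6: x0=(1.6282, 1.1519, -0.2925) x1=(-0.7237, -0.3029, -0.8867) x2=(-1.6005, 1.2028, 1.2048)
step 7: x0=(1.5997, 1.1675, -0.2851) x1=(-0.6974, -0.3020, -0.8825) x2=(-1.5771, 1.1847, 1.2080)
step 8: x0=(1.5695, 1.1826, -0.2775) x1=(-0.6697, -0.2984, -0.8758) x2=(-1.5522, 1.1661, 1.2100)
step 9: x0=(1.5376, 1.1973, -0.2695) x1=(-0.6408, -0.2921, -0.8666) x2=(-1.5259, 1.1470, 1.2107)
step 10: x0=(1.5041, 1.2116, -0.2612) x1=(-0.6107, -0.2830, -0.8549) x2=(-1.4982, 1.1275, 1.2102)
step 11: x0=(1.4689, 1.2253, -0.2525) x1=(-0.5794, -0.2713, -0.8408) x2=(-1.4692, 1.1076, 1.2086)
step 12: x0=(1.4322, 1.2386, -0.2436) x1=(-0.5471, -0.2570, -0.8243) x2=(-1.4388, 1.0873, 1.2058)
step 13: x0=(1.3940, 1.2514, -0.2344) x1=(-0.5138, -0.2401, -0.8054) x2=(-1.4072, 1.0666, 1.2018)
step 14: x0=(1.3543, 1.2637, -0.2249) x1=(-0.4797, -0.2208, -0.7843) x2=(-1.3743, 1.0455, 1.1967)
step 15: x0=(1.3133, 1.2755, -0.2151) x1=(-0.4447, -0.1990, -0.7608) x2=(-1.3401, 1.0241, 1.1905)
step 16: x0=(1.2709, 1.2869, -0.2051) x1=(-0.4091, -0.1748, -0.7352) x2=(-1.3048, 1.0025, 1.1831)
step 17: x0=(1.2273, 1.2977, -0.1947) x1=(-0.3727, -0.1484, -0.7075) x2=(-1.2684, 0.9805, 1.1748)
step 18: x0=(1.1825, 1.3081, -0.1841) x1=(-0.3359, -0.1198, -0.6777) x2=(-1.2308, 0.9583, 1.1654)
step 19: x0=(1.1366, 1.3180, -0.1731) x1=(-0.2985, -0.0891, -0.6459) x2=(-1.1922, 0.9360, 1.1550)
step 20: x0=(1.0896, 1.3274, -0.1619) x1=(-0.2608, -0.0565, -0.6122) x2=(-1.1525, 0.9134, 1.1436)
step 21: x0=(1.0416, 1.3363, -0.1505) x1=(-0.2228, -0.0220, -0.5768) x2=(-1.1119, 0.8907, 1.1313)
step 22: x0=(0.9926, 1.3448, -0.1387) x1=(-0.1845, 0.0143, -0.5396) x2=(-1.0703, 0.8679, 1.1181)
step 23: x0=(0.9428, 1.3528, -0.1267) x1=(-0.1461, 0.0521, -0.5009) x2=(-1.0279, 0.8449, 1.1041)
step 24: x0=(0.8923, 1.3604, -0.1144) x1=(-0.1077, 0.0915, -0.4606) x2=(-0.9846, 0.8220, 1.0892)
step 25: x0=(0.8409, 1.3676, -0.1019) x1=(-0.0692, 0.1323, -0.4190) x2=(-0.9405, 0.7989, 1.0736)
step 26: x0=(0.7890, 1.3744, -0.0891) x1=(-0.0308, 0.1743, -0.3761) x2=(-0.8957, 0.7759, 1.0572)
step 27: x0=(0.7364, 1.3808, -0.0761) x1=(0.0074, 0.2174, -0.3321) x2=(-0.8502, 0.7529, 1.0402)

no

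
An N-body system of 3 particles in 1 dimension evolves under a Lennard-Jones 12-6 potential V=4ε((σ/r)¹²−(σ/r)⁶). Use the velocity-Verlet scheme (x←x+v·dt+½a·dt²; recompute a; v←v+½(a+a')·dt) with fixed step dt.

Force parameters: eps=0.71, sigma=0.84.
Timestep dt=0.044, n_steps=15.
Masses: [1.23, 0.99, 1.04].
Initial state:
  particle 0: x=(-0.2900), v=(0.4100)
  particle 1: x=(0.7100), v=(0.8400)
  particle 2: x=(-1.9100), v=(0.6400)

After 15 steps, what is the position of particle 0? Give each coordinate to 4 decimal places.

(0.0929)

step 0: x0=(-0.2900) x1=(0.7100) x2=(-1.9100)
step 1: x0=(-0.2707) x1=(0.7452) x2=(-1.8817)
step 2: x0=(-0.2487) x1=(0.7766) x2=(-1.8529)
step 3: x0=(-0.2239) x1=(0.8041) x2=(-1.8238)
step 4: x0=(-0.1963) x1=(0.8277) x2=(-1.7942)
step 5: x0=(-0.1659) x1=(0.8475) x2=(-1.7642)
step 6: x0=(-0.1328) x1=(0.8634) x2=(-1.7339)
step 7: x0=(-0.0974) x1=(0.8760) x2=(-1.7031)
step 8: x0=(-0.0603) x1=(0.8861) x2=(-1.6719)
step 9: x0=(-0.0232) x1=(0.8957) x2=(-1.6403)
step 10: x0=(0.0107) x1=(0.9090) x2=(-1.6083)
step 11: x0=(0.0376) x1=(0.9305) x2=(-1.5759)
step 12: x0=(0.0561) x1=(0.9621) x2=(-1.5432)
step 13: x0=(0.0692) x1=(0.9999) x2=(-1.5100)
step 14: x0=(0.0807) x1=(1.0393) x2=(-1.4764)
step 15: x0=(0.0929) x1=(1.0772) x2=(-1.4422)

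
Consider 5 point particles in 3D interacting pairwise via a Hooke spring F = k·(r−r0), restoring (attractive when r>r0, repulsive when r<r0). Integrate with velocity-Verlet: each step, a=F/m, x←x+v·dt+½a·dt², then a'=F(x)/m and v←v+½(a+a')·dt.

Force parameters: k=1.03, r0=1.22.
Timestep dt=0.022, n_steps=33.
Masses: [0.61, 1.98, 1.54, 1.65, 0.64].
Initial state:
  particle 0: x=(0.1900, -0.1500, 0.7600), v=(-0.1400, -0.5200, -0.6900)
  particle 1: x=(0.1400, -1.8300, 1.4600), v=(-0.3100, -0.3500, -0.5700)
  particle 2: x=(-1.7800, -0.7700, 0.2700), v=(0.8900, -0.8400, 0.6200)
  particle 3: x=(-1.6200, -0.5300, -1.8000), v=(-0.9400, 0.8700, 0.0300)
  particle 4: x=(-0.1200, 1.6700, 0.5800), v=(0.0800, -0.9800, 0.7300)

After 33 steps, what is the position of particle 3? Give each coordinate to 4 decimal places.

(-1.7697, 0.0420, -0.8810)

step 0: x0=(0.1900, -0.1500, 0.7600) x1=(0.1400, -1.8300, 1.4600) x2=(-1.7800, -0.7700, 0.2700) x3=(-1.6200, -0.5300, -1.8000) x4=(-0.1200, 1.6700, 0.5800)
step 1: x0=(0.1861, -0.1616, 0.7442) x1=(0.1329, -1.8372, 1.4470) x2=(-1.7600, -0.7883, 0.2837) x3=(-1.6402, -0.5108, -1.7984) x4=(-0.1189, 1.6462, 0.5956)
step 2: x0=(0.1805, -0.1736, 0.7270) x1=(0.1252, -1.8432, 1.4331) x2=(-1.7390, -0.8061, 0.2974) x3=(-1.6594, -0.4913, -1.7949) x4=(-0.1191, 1.6179, 0.6104)
step 3: x0=(0.1732, -0.1859, 0.7087) x1=(0.1169, -1.8482, 1.4183) x2=(-1.7172, -0.8236, 0.3111) x3=(-1.6776, -0.4718, -1.7895) x4=(-0.1207, 1.5851, 0.6242)
step 4: x0=(0.1643, -0.1985, 0.6891) x1=(0.1081, -1.8522, 1.4026) x2=(-1.6945, -0.8406, 0.3247) x3=(-1.6947, -0.4520, -1.7823) x4=(-0.1235, 1.5481, 0.6371)
step 5: x0=(0.1538, -0.2114, 0.6684) x1=(0.0986, -1.8550, 1.3860) x2=(-1.6711, -0.8572, 0.3384) x3=(-1.7109, -0.4322, -1.7732) x4=(-0.1277, 1.5068, 0.6490)
step 6: x0=(0.1418, -0.2247, 0.6465) x1=(0.0887, -1.8569, 1.3686) x2=(-1.6469, -0.8734, 0.3521) x3=(-1.7260, -0.4124, -1.7622) x4=(-0.1332, 1.4614, 0.6599)
step 7: x0=(0.1282, -0.2383, 0.6236) x1=(0.0782, -1.8577, 1.3504) x2=(-1.6219, -0.8891, 0.3656) x3=(-1.7401, -0.3924, -1.7494) x4=(-0.1400, 1.4119, 0.6698)
step 8: x0=(0.1131, -0.2521, 0.5996) x1=(0.0671, -1.8575, 1.3314) x2=(-1.5962, -0.9044, 0.3791) x3=(-1.7531, -0.3725, -1.7348) x4=(-0.1480, 1.3586, 0.6787)
step 9: x0=(0.0966, -0.2663, 0.5746) x1=(0.0556, -1.8563, 1.3115) x2=(-1.5699, -0.9194, 0.3925) x3=(-1.7651, -0.3526, -1.7183) x4=(-0.1573, 1.3016, 0.6865)
step 10: x0=(0.0787, -0.2809, 0.5487) x1=(0.0435, -1.8541, 1.2909) x2=(-1.5430, -0.9339, 0.4058) x3=(-1.7761, -0.3328, -1.7001) x4=(-0.1679, 1.2411, 0.6934)
step 11: x0=(0.0594, -0.2957, 0.5219) x1=(0.0309, -1.8510, 1.2696) x2=(-1.5155, -0.9480, 0.4190) x3=(-1.7860, -0.3130, -1.6802) x4=(-0.1797, 1.1771, 0.6992)
step 12: x0=(0.0389, -0.3108, 0.4942) x1=(0.0178, -1.8470, 1.2475) x2=(-1.4875, -0.9617, 0.4320) x3=(-1.7949, -0.2934, -1.6585) x4=(-0.1926, 1.1099, 0.7040)
step 13: x0=(0.0171, -0.3262, 0.4657) x1=(0.0043, -1.8420, 1.2247) x2=(-1.4590, -0.9750, 0.4449) x3=(-1.8027, -0.2739, -1.6351) x4=(-0.2067, 1.0396, 0.7078)
step 14: x0=(-0.0058, -0.3419, 0.4365) x1=(-0.0098, -1.8362, 1.2012) x2=(-1.4301, -0.9879, 0.4576) x3=(-1.8096, -0.2546, -1.6101) x4=(-0.2219, 0.9666, 0.7105)
step 15: x0=(-0.0298, -0.3580, 0.4065) x1=(-0.0242, -1.8295, 1.1771) x2=(-1.4008, -1.0005, 0.4701) x3=(-1.8154, -0.2355, -1.5835) x4=(-0.2382, 0.8909, 0.7123)
step 16: x0=(-0.0548, -0.3743, 0.3759) x1=(-0.0391, -1.8221, 1.1523) x2=(-1.3712, -1.0127, 0.4824) x3=(-1.8203, -0.2166, -1.5553) x4=(-0.2556, 0.8127, 0.7131)
step 17: x0=(-0.0807, -0.3910, 0.3445) x1=(-0.0544, -1.8138, 1.1269) x2=(-1.3413, -1.0246, 0.4945) x3=(-1.8241, -0.1980, -1.5256) x4=(-0.2739, 0.7323, 0.7130)
step 18: x0=(-0.1076, -0.4079, 0.3126) x1=(-0.0702, -1.8048, 1.1010) x2=(-1.3111, -1.0362, 0.5064) x3=(-1.8270, -0.1797, -1.4943) x4=(-0.2932, 0.6499, 0.7120)
step 19: x0=(-0.1353, -0.4251, 0.2800) x1=(-0.0863, -1.7951, 1.0745) x2=(-1.2808, -1.0475, 0.5180) x3=(-1.8290, -0.1618, -1.4617) x4=(-0.3133, 0.5658, 0.7102)
step 20: x0=(-0.1637, -0.4426, 0.2469) x1=(-0.1028, -1.7847, 1.0474) x2=(-1.2503, -1.0584, 0.5295) x3=(-1.8300, -0.1442, -1.4276) x4=(-0.3344, 0.4800, 0.7075)
step 21: x0=(-0.1927, -0.4604, 0.2132) x1=(-0.1197, -1.7737, 1.0198) x2=(-1.2198, -1.0692, 0.5406) x3=(-1.8301, -0.1270, -1.3922) x4=(-0.3562, 0.3929, 0.7040)
step 22: x0=(-0.2224, -0.4784, 0.1789) x1=(-0.1368, -1.7620, 0.9918) x2=(-1.1892, -1.0796, 0.5515) x3=(-1.8294, -0.1102, -1.3555) x4=(-0.3788, 0.3046, 0.6999)
step 23: x0=(-0.2526, -0.4967, 0.1440) x1=(-0.1544, -1.7499, 0.9633) x2=(-1.1586, -1.0899, 0.5622) x3=(-1.8277, -0.0938, -1.3175) x4=(-0.4021, 0.2154, 0.6951)
step 24: x0=(-0.2833, -0.5152, 0.1086) x1=(-0.1722, -1.7371, 0.9344) x2=(-1.1281, -1.0999, 0.5726) x3=(-1.8253, -0.0780, -1.2783) x4=(-0.4260, 0.1255, 0.6897)
step 25: x0=(-0.3144, -0.5339, 0.0726) x1=(-0.1903, -1.7240, 0.9051) x2=(-1.0976, -1.1098, 0.5827) x3=(-1.8220, -0.0625, -1.2380) x4=(-0.4505, 0.0350, 0.6837)
step 26: x0=(-0.3459, -0.5527, 0.0360) x1=(-0.2087, -1.7103, 0.8753) x2=(-1.0673, -1.1194, 0.5926) x3=(-1.8179, -0.0476, -1.1966) x4=(-0.4755, -0.0558, 0.6773)
step 27: x0=(-0.3777, -0.5717, -0.0012) x1=(-0.2273, -1.6963, 0.8453) x2=(-1.0372, -1.1290, 0.6022) x3=(-1.8131, -0.0332, -1.1542) x4=(-0.5011, -0.1468, 0.6705)
step 28: x0=(-0.4097, -0.5907, -0.0390) x1=(-0.2461, -1.6820, 0.8149) x2=(-1.0073, -1.1383, 0.6116) x3=(-1.8075, -0.0193, -1.1108) x4=(-0.5271, -0.2377, 0.6634)
step 29: x0=(-0.4420, -0.6098, -0.0774) x1=(-0.2651, -1.6673, 0.7842) x2=(-0.9777, -1.1476, 0.6208) x3=(-1.8013, -0.0059, -1.0665) x4=(-0.5534, -0.3285, 0.6559)
step 30: x0=(-0.4745, -0.6288, -0.1165) x1=(-0.2843, -1.6523, 0.7532) x2=(-0.9483, -1.1567, 0.6298) x3=(-1.7943, 0.0069, -1.0213) x4=(-0.5801, -0.4190, 0.6483)
step 31: x0=(-0.5072, -0.6478, -0.1561) x1=(-0.3037, -1.6372, 0.7220) x2=(-0.9192, -1.1658, 0.6385) x3=(-1.7867, 0.0191, -0.9753) x4=(-0.6071, -0.5091, 0.6403)
step 32: x0=(-0.5401, -0.6667, -0.1962) x1=(-0.3231, -1.6218, 0.6905) x2=(-0.8905, -1.1747, 0.6470) x3=(-1.7785, 0.0308, -0.9285) x4=(-0.6343, -0.5985, 0.6322)
step 33: x0=(-0.5730, -0.6855, -0.2369) x1=(-0.3427, -1.6064, 0.6588) x2=(-0.8621, -1.1836, 0.6554) x3=(-1.7697, 0.0420, -0.8810) x4=(-0.6618, -0.6872, 0.6239)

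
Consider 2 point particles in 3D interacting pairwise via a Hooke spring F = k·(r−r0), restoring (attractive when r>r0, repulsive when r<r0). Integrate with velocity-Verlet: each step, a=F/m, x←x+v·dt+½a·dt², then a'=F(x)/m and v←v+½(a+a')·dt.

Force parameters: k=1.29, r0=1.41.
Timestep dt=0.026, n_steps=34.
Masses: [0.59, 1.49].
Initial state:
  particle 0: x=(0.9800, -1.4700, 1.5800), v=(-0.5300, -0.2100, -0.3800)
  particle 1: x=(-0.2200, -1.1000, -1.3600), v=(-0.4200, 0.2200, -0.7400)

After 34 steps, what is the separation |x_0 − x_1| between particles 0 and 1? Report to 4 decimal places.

1.6818

step 0: x0=(0.9800, -1.4700, 1.5800) x1=(-0.2200, -1.1000, -1.3600)
step 1: x0=(0.9657, -1.4753, 1.5689) x1=(-0.2307, -1.0943, -1.3788)
step 2: x0=(0.9505, -1.4803, 1.5554) x1=(-0.2411, -1.0888, -1.3966)
step 3: x0=(0.9342, -1.4850, 1.5394) x1=(-0.2510, -1.0834, -1.4134)
step 4: x0=(0.9170, -1.4893, 1.5210) x1=(-0.2605, -1.0781, -1.4292)
step 5: x0=(0.8988, -1.4933, 1.5001) x1=(-0.2697, -1.0730, -1.4441)
step 6: x0=(0.8796, -1.4969, 1.4768) x1=(-0.2785, -1.0680, -1.4581)
step 7: x0=(0.8595, -1.5002, 1.4511) x1=(-0.2869, -1.0631, -1.4710)
step 8: x0=(0.8384, -1.5032, 1.4230) x1=(-0.2949, -1.0584, -1.4830)
step 9: x0=(0.8164, -1.5057, 1.3925) x1=(-0.3026, -1.0538, -1.4941)
step 10: x0=(0.7935, -1.5080, 1.3597) x1=(-0.3099, -1.0494, -1.5043)
step 11: x0=(0.7697, -1.5098, 1.3245) x1=(-0.3169, -1.0451, -1.5135)
step 12: x0=(0.7450, -1.5113, 1.2871) x1=(-0.3235, -1.0410, -1.5219)
step 13: x0=(0.7195, -1.5123, 1.2475) x1=(-0.3298, -1.0370, -1.5293)
step 14: x0=(0.6932, -1.5131, 1.2057) x1=(-0.3357, -1.0331, -1.5359)
step 15: x0=(0.6661, -1.5134, 1.1617) x1=(-0.3413, -1.0294, -1.5417)
step 16: x0=(0.6382, -1.5134, 1.1157) x1=(-0.3467, -1.0259, -1.5466)
step 17: x0=(0.6095, -1.5130, 1.0677) x1=(-0.3517, -1.0225, -1.5507)
step 18: x0=(0.5802, -1.5122, 1.0177) x1=(-0.3565, -1.0192, -1.5541)
step 19: x0=(0.5501, -1.5111, 0.9659) x1=(-0.3609, -1.0161, -1.5567)
step 20: x0=(0.5194, -1.5096, 0.9123) x1=(-0.3652, -1.0131, -1.5586)
step 21: x0=(0.4881, -1.5078, 0.8569) x1=(-0.3691, -1.0103, -1.5599)
step 22: x0=(0.4562, -1.5057, 0.7999) x1=(-0.3729, -1.0076, -1.5604)
step 23: x0=(0.4238, -1.5032, 0.7413) x1=(-0.3764, -1.0050, -1.5604)
step 24: x0=(0.3909, -1.5004, 0.6813) x1=(-0.3797, -1.0026, -1.5598)
step 25: x0=(0.3574, -1.4973, 0.6199) x1=(-0.3829, -1.0002, -1.5586)
step 26: x0=(0.3236, -1.4939, 0.5571) x1=(-0.3859, -0.9980, -1.5569)
step 27: x0=(0.2893, -1.4902, 0.4932) x1=(-0.3887, -0.9959, -1.5548)
step 28: x0=(0.2547, -1.4862, 0.4282) x1=(-0.3913, -0.9939, -1.5522)
step 29: x0=(0.2197, -1.4820, 0.3622) x1=(-0.3939, -0.9920, -1.5492)
step 30: x0=(0.1845, -1.4776, 0.2953) x1=(-0.3963, -0.9902, -1.5459)
step 31: x0=(0.1490, -1.4730, 0.2276) x1=(-0.3986, -0.9885, -1.5422)
step 32: x0=(0.1133, -1.4682, 0.1592) x1=(-0.4008, -0.9869, -1.5383)
step 33: x0=(0.0774, -1.4632, 0.0902) x1=(-0.4030, -0.9853, -1.5341)
step 34: x0=(0.0413, -1.4580, 0.0208) x1=(-0.4051, -0.9838, -1.5298)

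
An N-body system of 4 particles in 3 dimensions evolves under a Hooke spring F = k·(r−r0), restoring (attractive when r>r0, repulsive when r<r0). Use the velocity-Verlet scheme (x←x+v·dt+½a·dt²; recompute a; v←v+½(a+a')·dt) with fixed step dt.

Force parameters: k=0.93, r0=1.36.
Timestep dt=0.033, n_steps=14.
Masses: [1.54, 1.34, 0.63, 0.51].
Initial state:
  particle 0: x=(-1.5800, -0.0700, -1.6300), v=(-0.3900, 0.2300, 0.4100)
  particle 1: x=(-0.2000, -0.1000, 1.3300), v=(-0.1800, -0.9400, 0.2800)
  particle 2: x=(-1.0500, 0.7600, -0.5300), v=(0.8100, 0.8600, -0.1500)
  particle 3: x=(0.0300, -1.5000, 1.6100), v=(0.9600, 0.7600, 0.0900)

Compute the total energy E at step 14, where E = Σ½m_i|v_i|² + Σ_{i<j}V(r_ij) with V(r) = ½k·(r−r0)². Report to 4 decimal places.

8.5402

step 0: x0=(-1.5800, -0.0700, -1.6300) x1=(-0.2000, -0.1000, 1.3300) x2=(-1.0500, 0.7600, -0.5300) x3=(0.0300, -1.5000, 1.6100)
step 1: x0=(-1.5922, -0.0627, -1.6152) x1=(-0.2064, -0.1309, 1.3383) x2=(-1.0225, 0.7870, -0.5334) x3=(0.0600, -1.4726, 1.6096)
step 2: x0=(-1.6032, -0.0560, -1.5978) x1=(-0.2136, -0.1616, 1.3448) x2=(-0.9936, 0.8112, -0.5338) x3=(0.0866, -1.4407, 1.6025)
step 3: x0=(-1.6129, -0.0498, -1.5778) x1=(-0.2216, -0.1918, 1.3494) x2=(-0.9632, 0.8324, -0.5311) x3=(0.1097, -1.4044, 1.5889)
step 4: x0=(-1.6213, -0.0443, -1.5553) x1=(-0.2305, -0.2217, 1.3521) x2=(-0.9315, 0.8508, -0.5254) x3=(0.1295, -1.3639, 1.5687)
step 5: x0=(-1.6283, -0.0393, -1.5304) x1=(-0.2403, -0.2511, 1.3530) x2=(-0.8985, 0.8663, -0.5168) x3=(0.1459, -1.3195, 1.5422)
step 6: x0=(-1.6341, -0.0348, -1.5029) x1=(-0.2509, -0.2798, 1.3521) x2=(-0.8642, 0.8789, -0.5052) x3=(0.1589, -1.2713, 1.5095)
step 7: x0=(-1.6385, -0.0309, -1.4730) x1=(-0.2624, -0.3080, 1.3493) x2=(-0.8287, 0.8886, -0.4908) x3=(0.1688, -1.2197, 1.4709)
step 8: x0=(-1.6415, -0.0275, -1.4408) x1=(-0.2748, -0.3354, 1.3447) x2=(-0.7922, 0.8954, -0.4736) x3=(0.1756, -1.1649, 1.4265)
step 9: x0=(-1.6433, -0.0245, -1.4063) x1=(-0.2880, -0.3620, 1.3383) x2=(-0.7547, 0.8995, -0.4539) x3=(0.1796, -1.1072, 1.3766)
step 10: x0=(-1.6437, -0.0221, -1.3696) x1=(-0.3022, -0.3878, 1.3302) x2=(-0.7163, 0.9008, -0.4317) x3=(0.1808, -1.0468, 1.3214)
step 11: x0=(-1.6428, -0.0201, -1.3307) x1=(-0.3172, -0.4128, 1.3205) x2=(-0.6771, 0.8995, -0.4073) x3=(0.1796, -0.9842, 1.2613)
step 12: x0=(-1.6406, -0.0185, -1.2897) x1=(-0.3333, -0.4369, 1.3093) x2=(-0.6373, 0.8957, -0.3807) x3=(0.1762, -0.9195, 1.1964)
step 13: x0=(-1.6372, -0.0173, -1.2469) x1=(-0.3502, -0.4601, 1.2966) x2=(-0.5970, 0.8895, -0.3521) x3=(0.1709, -0.8530, 1.1270)
step 14: x0=(-1.6325, -0.0164, -1.2021) x1=(-0.3682, -0.4824, 1.2825) x2=(-0.5563, 0.8810, -0.3218) x3=(0.1640, -0.7848, 1.0533)
step 0 velocities: v0=(-0.3900, 0.2300, 0.4100) v1=(-0.1800, -0.9400, 0.2800) v2=(0.8100, 0.8600, -0.1500) v3=(0.9600, 0.7600, 0.0900)
step 0: KE=1.7846, PE=6.7591, E=8.5437
step 14 velocities: v0=(0.1594, 0.0207, 1.3828) v1=(-0.5594, -0.6649, -0.4444) v2=(1.2376, -0.2891, 0.9422) v3=(-0.2305, 2.0888, -2.2933)
step 14: KE=5.3860, PE=3.1542, E=8.5402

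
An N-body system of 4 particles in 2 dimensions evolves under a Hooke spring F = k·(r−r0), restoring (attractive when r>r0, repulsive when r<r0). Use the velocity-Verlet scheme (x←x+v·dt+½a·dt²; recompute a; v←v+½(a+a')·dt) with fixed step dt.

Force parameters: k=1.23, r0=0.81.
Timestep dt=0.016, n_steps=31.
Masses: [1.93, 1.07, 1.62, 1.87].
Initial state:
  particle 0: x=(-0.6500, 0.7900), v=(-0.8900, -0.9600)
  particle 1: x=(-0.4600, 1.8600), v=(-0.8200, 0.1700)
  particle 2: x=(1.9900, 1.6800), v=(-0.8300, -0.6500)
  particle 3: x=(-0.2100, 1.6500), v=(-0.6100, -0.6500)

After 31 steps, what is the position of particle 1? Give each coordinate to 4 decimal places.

(-0.6925, 1.8921)

step 0: x0=(-0.6500, 0.7900) x1=(-0.4600, 1.8600) x2=(1.9900, 1.6800) x3=(-0.2100, 1.6500)
step 1: x0=(-0.6641, 0.7747) x1=(-0.4729, 1.8627) x2=(1.9762, 1.6695) x3=(-0.2196, 1.6396)
step 2: x0=(-0.6778, 0.7596) x1=(-0.4855, 1.8654) x2=(1.9615, 1.6590) x3=(-0.2290, 1.6291)
step 3: x0=(-0.6913, 0.7447) x1=(-0.4977, 1.8680) x2=(1.9459, 1.6483) x3=(-0.2380, 1.6185)
step 4: x0=(-0.7044, 0.7300) x1=(-0.5096, 1.8706) x2=(1.9293, 1.6376) x3=(-0.2468, 1.6078)
step 5: x0=(-0.7171, 0.7154) x1=(-0.5210, 1.8731) x2=(1.9117, 1.6267) x3=(-0.2553, 1.5971)
step 6: x0=(-0.7296, 0.7011) x1=(-0.5321, 1.8756) x2=(1.8932, 1.6158) x3=(-0.2636, 1.5863)
step 7: x0=(-0.7417, 0.6869) x1=(-0.5428, 1.8780) x2=(1.8738, 1.6047) x3=(-0.2716, 1.5754)
step 8: x0=(-0.7535, 0.6729) x1=(-0.5532, 1.8803) x2=(1.8534, 1.5936) x3=(-0.2793, 1.5644)
step 9: x0=(-0.7649, 0.6591) x1=(-0.5632, 1.8826) x2=(1.8321, 1.5824) x3=(-0.2868, 1.5534)
step 10: x0=(-0.7761, 0.6456) x1=(-0.5727, 1.8847) x2=(1.8099, 1.5710) x3=(-0.2941, 1.5422)
step 11: x0=(-0.7869, 0.6322) x1=(-0.5820, 1.8867) x2=(1.7868, 1.5596) x3=(-0.3011, 1.5311)
step 12: x0=(-0.7973, 0.6191) x1=(-0.5908, 1.8886) x2=(1.7627, 1.5481) x3=(-0.3078, 1.5198)
step 13: x0=(-0.8075, 0.6062) x1=(-0.5993, 1.8904) x2=(1.7378, 1.5365) x3=(-0.3144, 1.5084)
step 14: x0=(-0.8173, 0.5934) x1=(-0.6074, 1.8921) x2=(1.7120, 1.5249) x3=(-0.3207, 1.4970)
step 15: x0=(-0.8269, 0.5810) x1=(-0.6151, 1.8936) x2=(1.6853, 1.5131) x3=(-0.3268, 1.4855)
step 16: x0=(-0.8361, 0.5687) x1=(-0.6225, 1.8949) x2=(1.6577, 1.5013) x3=(-0.3327, 1.4740)
step 17: x0=(-0.8450, 0.5566) x1=(-0.6295, 1.8961) x2=(1.6293, 1.4894) x3=(-0.3383, 1.4623)
step 18: x0=(-0.8535, 0.5448) x1=(-0.6361, 1.8972) x2=(1.6001, 1.4774) x3=(-0.3438, 1.4506)
step 19: x0=(-0.8618, 0.5332) x1=(-0.6424, 1.8980) x2=(1.5700, 1.4653) x3=(-0.3491, 1.4388)
step 20: x0=(-0.8698, 0.5219) x1=(-0.6484, 1.8987) x2=(1.5391, 1.4531) x3=(-0.3542, 1.4270)
step 21: x0=(-0.8774, 0.5107) x1=(-0.6540, 1.8992) x2=(1.5074, 1.4409) x3=(-0.3590, 1.4151)
step 22: x0=(-0.8848, 0.4998) x1=(-0.6592, 1.8995) x2=(1.4749, 1.4286) x3=(-0.3638, 1.4031)
step 23: x0=(-0.8918, 0.4892) x1=(-0.6642, 1.8996) x2=(1.4416, 1.4163) x3=(-0.3683, 1.3910)
step 24: x0=(-0.8986, 0.4787) x1=(-0.6688, 1.8995) x2=(1.4076, 1.4039) x3=(-0.3727, 1.3789)
step 25: x0=(-0.9051, 0.4685) x1=(-0.6731, 1.8991) x2=(1.3728, 1.3914) x3=(-0.3769, 1.3668)
step 26: x0=(-0.9113, 0.4586) x1=(-0.6770, 1.8986) x2=(1.3373, 1.3788) x3=(-0.3809, 1.3545)
step 27: x0=(-0.9172, 0.4489) x1=(-0.6807, 1.8978) x2=(1.3011, 1.3662) x3=(-0.3849, 1.3422)
step 28: x0=(-0.9228, 0.4394) x1=(-0.6841, 1.8967) x2=(1.2643, 1.3536) x3=(-0.3886, 1.3299)
step 29: x0=(-0.9282, 0.4301) x1=(-0.6872, 1.8955) x2=(1.2267, 1.3408) x3=(-0.3922, 1.3175)
step 30: x0=(-0.9333, 0.4211) x1=(-0.6900, 1.8939) x2=(1.1885, 1.3281) x3=(-0.3958, 1.3050)
step 31: x0=(-0.9381, 0.4123) x1=(-0.6925, 1.8921) x2=(1.1496, 1.3152) x3=(-0.3991, 1.2925)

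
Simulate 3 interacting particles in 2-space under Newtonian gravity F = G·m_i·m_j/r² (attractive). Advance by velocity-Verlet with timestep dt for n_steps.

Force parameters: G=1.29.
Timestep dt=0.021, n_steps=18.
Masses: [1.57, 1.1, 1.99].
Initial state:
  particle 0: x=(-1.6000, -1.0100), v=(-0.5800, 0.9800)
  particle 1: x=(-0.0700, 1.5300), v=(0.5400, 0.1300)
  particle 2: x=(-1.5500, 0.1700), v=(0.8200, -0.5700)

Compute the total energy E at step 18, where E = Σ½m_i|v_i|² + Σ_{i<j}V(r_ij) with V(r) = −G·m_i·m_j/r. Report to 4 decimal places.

-3.3898

step 0: x0=(-1.6000, -1.0100) x1=(-0.0700, 1.5300) x2=(-1.5500, 0.1700)
step 1: x0=(-1.6121, -0.9890) x1=(-0.0588, 1.5326) x2=(-1.5327, 0.1578)
step 2: x0=(-1.6242, -0.9671) x1=(-0.0478, 1.5349) x2=(-1.5154, 0.1450)
step 3: x0=(-1.6361, -0.9442) x1=(-0.0371, 1.5369) x2=(-1.4980, 0.1315)
step 4: x0=(-1.6479, -0.9202) x1=(-0.0267, 1.5387) x2=(-1.4807, 0.1175)
step 5: x0=(-1.6594, -0.8953) x1=(-0.0165, 1.5402) x2=(-1.4633, 0.1027)
step 6: x0=(-1.6707, -0.8692) x1=(-0.0066, 1.5414) x2=(-1.4460, 0.0872)
step 7: x0=(-1.6817, -0.8418) x1=(0.0031, 1.5423) x2=(-1.4288, 0.0709)
step 8: x0=(-1.6923, -0.8132) x1=(0.0126, 1.5430) x2=(-1.4118, 0.0538)
step 9: x0=(-1.7025, -0.7833) x1=(0.0218, 1.5433) x2=(-1.3949, 0.0357)
step 10: x0=(-1.7121, -0.7519) x1=(0.0307, 1.5434) x2=(-1.3785, 0.0167)
step 11: x0=(-1.7210, -0.7190) x1=(0.0394, 1.5433) x2=(-1.3624, -0.0034)
step 12: x0=(-1.7291, -0.6844) x1=(0.0479, 1.5428) x2=(-1.3468, -0.0247)
step 13: x0=(-1.7361, -0.6481) x1=(0.0561, 1.5420) x2=(-1.3319, -0.0471)
step 14: x0=(-1.7419, -0.6099) x1=(0.0641, 1.5410) x2=(-1.3179, -0.0709)
step 15: x0=(-1.7461, -0.5698) x1=(0.0719, 1.5397) x2=(-1.3050, -0.0961)
step 16: x0=(-1.7485, -0.5276) x1=(0.0794, 1.5382) x2=(-1.2934, -0.1227)
step 17: x0=(-1.7485, -0.4834) x1=(0.0867, 1.5363) x2=(-1.2835, -0.1508)
step 18: x0=(-1.7456, -0.4370) x1=(0.0937, 1.5342) x2=(-1.2758, -0.1804)
step 0 velocities: v0=(-0.5800, 0.9800) v1=(0.5400, 0.1300) v2=(0.8200, -0.5700)
step 0: KE=2.1800, PE=-5.5687, E=-3.3887
step 18 velocities: v0=(0.2199, 2.2527) v1=(0.3305, -0.1077) v2=(0.3047, -1.4427)
step 18: KE=6.2514, PE=-9.6412, E=-3.3898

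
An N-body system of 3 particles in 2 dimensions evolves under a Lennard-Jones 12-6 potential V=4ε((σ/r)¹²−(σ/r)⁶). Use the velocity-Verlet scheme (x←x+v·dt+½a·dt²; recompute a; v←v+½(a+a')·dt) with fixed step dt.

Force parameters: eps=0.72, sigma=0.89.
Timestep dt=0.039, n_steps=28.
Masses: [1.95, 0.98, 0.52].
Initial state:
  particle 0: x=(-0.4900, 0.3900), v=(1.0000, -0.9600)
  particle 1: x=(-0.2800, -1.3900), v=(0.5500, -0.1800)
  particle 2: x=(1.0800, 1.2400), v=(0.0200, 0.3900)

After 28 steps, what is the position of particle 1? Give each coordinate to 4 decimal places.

step 0: x0=(-0.4900, 0.3900) x1=(-0.2800, -1.3900) x2=(1.0800, 1.2400)
step 1: x0=(-0.4509, 0.3525) x1=(-0.2586, -1.3969) x2=(1.0806, 1.2551)
step 2: x0=(-0.4118, 0.3150) x1=(-0.2371, -1.4036) x2=(1.0808, 1.2700)
step 3: x0=(-0.3725, 0.2774) x1=(-0.2158, -1.4099) x2=(1.0806, 1.2846)
step 4: x0=(-0.3331, 0.2397) x1=(-0.1944, -1.4160) x2=(1.0801, 1.2990)
step 5: x0=(-0.2936, 0.2019) x1=(-0.1731, -1.4217) x2=(1.0792, 1.3130)
step 6: x0=(-0.2540, 0.1639) x1=(-0.1518, -1.4269) x2=(1.0779, 1.3268)
step 7: x0=(-0.2142, 0.1258) x1=(-0.1305, -1.4317) x2=(1.0763, 1.3403)
step 8: x0=(-0.1744, 0.0875) x1=(-0.1092, -1.4359) x2=(1.0744, 1.3534)
step 9: x0=(-0.1345, 0.0490) x1=(-0.0880, -1.4395) x2=(1.0721, 1.3663)
step 10: x0=(-0.0945, 0.0102) x1=(-0.0668, -1.4424) x2=(1.0696, 1.3788)
step 11: x0=(-0.0544, -0.0290) x1=(-0.0456, -1.4443) x2=(1.0668, 1.3910)
step 12: x0=(-0.0143, -0.0686) x1=(-0.0244, -1.4452) x2=(1.0638, 1.4029)
step 13: x0=(0.0259, -0.1088) x1=(-0.0032, -1.4449) x2=(1.0605, 1.4145)
step 14: x0=(0.0662, -0.1496) x1=(0.0180, -1.4432) x2=(1.0571, 1.4258)
step 15: x0=(0.1064, -0.1912) x1=(0.0393, -1.4397) x2=(1.0534, 1.4368)
step 16: x0=(0.1467, -0.2338) x1=(0.0607, -1.4342) x2=(1.0497, 1.4476)
step 17: x0=(0.1868, -0.2775) x1=(0.0823, -1.4262) x2=(1.0458, 1.4581)
step 18: x0=(0.2269, -0.3226) x1=(0.1041, -1.4153) x2=(1.0417, 1.4684)
step 19: x0=(0.2669, -0.3691) x1=(0.1263, -1.4015) x2=(1.0376, 1.4785)
step 20: x0=(0.3067, -0.4167) x1=(0.1488, -1.3855) x2=(1.0335, 1.4884)
step 21: x0=(0.3466, -0.4635) x1=(0.1710, -1.3711) x2=(1.0292, 1.4981)
step 22: x0=(0.3879, -0.5034) x1=(0.1906, -1.3702) x2=(1.0249, 1.5077)
step 23: x0=(0.4326, -0.5282) x1=(0.2034, -1.3993) x2=(1.0206, 1.5171)
step 24: x0=(0.4804, -0.5414) x1=(0.2101, -1.4515) x2=(1.0162, 1.5264)
step 25: x0=(0.5292, -0.5512) x1=(0.2149, -1.5102) x2=(1.0118, 1.5356)
step 26: x0=(0.5779, -0.5614) x1=(0.2199, -1.5682) x2=(1.0073, 1.5446)
step 27: x0=(0.6261, -0.5728) x1=(0.2258, -1.6237) x2=(1.0028, 1.5535)
step 28: x0=(0.6737, -0.5856) x1=(0.2328, -1.6763) x2=(0.9984, 1.5624)

(0.2328, -1.6763)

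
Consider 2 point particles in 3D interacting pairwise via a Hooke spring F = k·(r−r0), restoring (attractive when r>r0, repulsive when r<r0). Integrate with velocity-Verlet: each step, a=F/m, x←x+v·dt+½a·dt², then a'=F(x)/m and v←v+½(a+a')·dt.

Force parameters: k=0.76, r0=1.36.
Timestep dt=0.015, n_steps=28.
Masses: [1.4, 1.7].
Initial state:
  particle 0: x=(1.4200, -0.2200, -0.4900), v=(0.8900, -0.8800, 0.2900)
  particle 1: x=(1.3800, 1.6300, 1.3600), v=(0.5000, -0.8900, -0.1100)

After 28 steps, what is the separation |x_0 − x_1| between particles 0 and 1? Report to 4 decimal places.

step 0: x0=(1.4200, -0.2200, -0.4900) x1=(1.3800, 1.6300, 1.3600)
step 1: x0=(1.4333, -0.2331, -0.4856) x1=(1.3875, 1.6166, 1.3583)
step 2: x0=(1.4467, -0.2462, -0.4811) x1=(1.3950, 1.6031, 1.3565)
step 3: x0=(1.4600, -0.2591, -0.4765) x1=(1.4025, 1.5895, 1.3546)
step 4: x0=(1.4734, -0.2719, -0.4717) x1=(1.4100, 1.5759, 1.3527)
step 5: x0=(1.4867, -0.2846, -0.4669) x1=(1.4175, 1.5621, 1.3506)
step 6: x0=(1.5000, -0.2973, -0.4620) x1=(1.4250, 1.5483, 1.3485)
step 7: x0=(1.5134, -0.3098, -0.4569) x1=(1.4326, 1.5344, 1.3463)
step 8: x0=(1.5267, -0.3221, -0.4518) x1=(1.4401, 1.5204, 1.3440)
step 9: x0=(1.5400, -0.3344, -0.4465) x1=(1.4476, 1.5063, 1.3416)
step 10: x0=(1.5533, -0.3466, -0.4412) x1=(1.4551, 1.4921, 1.3391)
step 11: x0=(1.5666, -0.3587, -0.4357) x1=(1.4627, 1.4778, 1.3366)
step 12: x0=(1.5799, -0.3707, -0.4302) x1=(1.4702, 1.4634, 1.3339)
step 13: x0=(1.5932, -0.3825, -0.4245) x1=(1.4778, 1.4490, 1.3312)
step 14: x0=(1.6065, -0.3943, -0.4187) x1=(1.4853, 1.4344, 1.3284)
step 15: x0=(1.6198, -0.4060, -0.4129) x1=(1.4929, 1.4198, 1.3255)
step 16: x0=(1.6331, -0.4175, -0.4069) x1=(1.5004, 1.4051, 1.3225)
step 17: x0=(1.6463, -0.4290, -0.4009) x1=(1.5080, 1.3903, 1.3195)
step 18: x0=(1.6596, -0.4403, -0.3947) x1=(1.5156, 1.3755, 1.3163)
step 19: x0=(1.6729, -0.4516, -0.3885) x1=(1.5232, 1.3605, 1.3131)
step 20: x0=(1.6861, -0.4627, -0.3822) x1=(1.5307, 1.3455, 1.3098)
step 21: x0=(1.6993, -0.4738, -0.3757) x1=(1.5383, 1.3304, 1.3065)
step 22: x0=(1.7126, -0.4847, -0.3692) x1=(1.5459, 1.3152, 1.3030)
step 23: x0=(1.7258, -0.4956, -0.3626) x1=(1.5536, 1.2999, 1.2995)
step 24: x0=(1.7390, -0.5063, -0.3559) x1=(1.5612, 1.2845, 1.2959)
step 25: x0=(1.7522, -0.5170, -0.3491) x1=(1.5688, 1.2691, 1.2923)
step 26: x0=(1.7654, -0.5276, -0.3422) x1=(1.5764, 1.2535, 1.2885)
step 27: x0=(1.7785, -0.5380, -0.3353) x1=(1.5841, 1.2379, 1.2847)
step 28: x0=(1.7917, -0.5484, -0.3282) x1=(1.5917, 1.2223, 1.2809)

2.4009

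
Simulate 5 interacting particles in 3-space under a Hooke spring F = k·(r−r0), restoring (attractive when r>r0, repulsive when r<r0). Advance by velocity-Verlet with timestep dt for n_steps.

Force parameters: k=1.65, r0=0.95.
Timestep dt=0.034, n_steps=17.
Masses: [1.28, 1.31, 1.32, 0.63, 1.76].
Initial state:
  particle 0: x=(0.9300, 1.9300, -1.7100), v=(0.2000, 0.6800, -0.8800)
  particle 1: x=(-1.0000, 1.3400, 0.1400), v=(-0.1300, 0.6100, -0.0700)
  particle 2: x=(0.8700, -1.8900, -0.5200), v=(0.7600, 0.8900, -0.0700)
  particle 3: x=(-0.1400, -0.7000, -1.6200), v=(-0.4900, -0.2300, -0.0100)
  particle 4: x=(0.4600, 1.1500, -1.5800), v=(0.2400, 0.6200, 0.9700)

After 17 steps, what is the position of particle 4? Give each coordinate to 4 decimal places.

(0.4891, 1.1180, -0.8392)

step 0: x0=(0.9300, 1.9300, -1.7100) x1=(-1.0000, 1.3400, 0.1400) x2=(0.8700, -1.8900, -0.5200) x3=(-0.1400, -0.7000, -1.6200) x4=(0.4600, 1.1500, -1.5800)
step 1: x0=(0.9353, 1.9494, -1.7383) x1=(-1.0014, 1.3582, 0.1348) x2=(0.8943, -1.8539, -0.5236) x3=(-0.1552, -0.7026, -1.6178) x4=(0.4677, 1.1694, -1.5461)
step 2: x0=(0.9376, 1.9612, -1.7633) x1=(-0.9969, 1.3713, 0.1240) x2=(0.9154, -1.8062, -0.5297) x3=(-0.1674, -0.6945, -1.6105) x4=(0.4744, 1.1856, -1.5104)
step 3: x0=(0.9369, 1.9656, -1.7849) x1=(-0.9865, 1.3793, 0.1076) x2=(0.9332, -1.7471, -0.5382) x3=(-0.1763, -0.6755, -1.5983) x4=(0.4802, 1.1986, -1.4730)
step 4: x0=(0.9332, 1.9626, -1.8030) x1=(-0.9701, 1.3824, 0.0858) x2=(0.9477, -1.6769, -0.5491) x3=(-0.1819, -0.6457, -1.5813) x4=(0.4851, 1.2084, -1.4339)
step 5: x0=(0.9265, 1.9524, -1.8177) x1=(-0.9479, 1.3807, 0.0588) x2=(0.9589, -1.5958, -0.5622) x3=(-0.1840, -0.6053, -1.5596) x4=(0.4890, 1.2150, -1.3935)
step 6: x0=(0.9170, 1.9351, -1.8289) x1=(-0.9201, 1.3744, 0.0266) x2=(0.9668, -1.5043, -0.5776) x3=(-0.1828, -0.5544, -1.5337) x4=(0.4921, 1.2187, -1.3516)
step 7: x0=(0.9047, 1.9110, -1.8366) x1=(-0.8868, 1.3636, -0.0104) x2=(0.9714, -1.4029, -0.5950) x3=(-0.1782, -0.4936, -1.5037) x4=(0.4944, 1.2196, -1.3085)
step 8: x0=(0.8897, 1.8805, -1.8410) x1=(-0.8483, 1.3487, -0.0521) x2=(0.9728, -1.2919, -0.6144) x3=(-0.1702, -0.4234, -1.4700) x4=(0.4960, 1.2178, -1.2643)
step 9: x0=(0.8722, 1.8439, -1.8420) x1=(-0.8048, 1.3298, -0.0980) x2=(0.9711, -1.1721, -0.6357) x3=(-0.1590, -0.3443, -1.4331) x4=(0.4968, 1.2135, -1.2192)
step 10: x0=(0.8523, 1.8017, -1.8397) x1=(-0.7565, 1.3075, -0.1479) x2=(0.9664, -1.0441, -0.6586) x3=(-0.1448, -0.2572, -1.3933) x4=(0.4970, 1.2069, -1.1732)
step 11: x0=(0.8301, 1.7542, -1.8343) x1=(-0.7040, 1.2819, -0.2014) x2=(0.9589, -0.9085, -0.6831) x3=(-0.1276, -0.1630, -1.3512) x4=(0.4967, 1.1982, -1.1265)
step 12: x0=(0.8060, 1.7021, -1.8258) x1=(-0.6474, 1.2535, -0.2580) x2=(0.9488, -0.7662, -0.7089) x3=(-0.1078, -0.0624, -1.3071) x4=(0.4959, 1.1877, -1.0793)
step 13: x0=(0.7800, 1.6457, -1.8146) x1=(-0.5872, 1.2227, -0.3175) x2=(0.9362, -0.6178, -0.7360) x3=(-0.0857, 0.0433, -1.2615) x4=(0.4948, 1.1757, -1.0317)
step 14: x0=(0.7525, 1.5857, -1.8007) x1=(-0.5240, 1.1899, -0.3794) x2=(0.9214, -0.4642, -0.7640) x3=(-0.0615, 0.1533, -1.2151) x4=(0.4934, 1.1625, -0.9837)
step 15: x0=(0.7235, 1.5227, -1.7845) x1=(-0.4580, 1.1555, -0.4432) x2=(0.9046, -0.3063, -0.7929) x3=(-0.0356, 0.2664, -1.1681) x4=(0.4919, 1.1482, -0.9356)
step 16: x0=(0.6934, 1.4571, -1.7661) x1=(-0.3899, 1.1200, -0.5086) x2=(0.8862, -0.1449, -0.8226) x3=(-0.0084, 0.3816, -1.1212) x4=(0.4904, 1.1333, -0.8874)
step 17: x0=(0.6624, 1.3896, -1.7458) x1=(-0.3201, 1.0837, -0.5750) x2=(0.8664, 0.0192, -0.8527) x3=(0.0197, 0.4979, -1.0746) x4=(0.4891, 1.1180, -0.8392)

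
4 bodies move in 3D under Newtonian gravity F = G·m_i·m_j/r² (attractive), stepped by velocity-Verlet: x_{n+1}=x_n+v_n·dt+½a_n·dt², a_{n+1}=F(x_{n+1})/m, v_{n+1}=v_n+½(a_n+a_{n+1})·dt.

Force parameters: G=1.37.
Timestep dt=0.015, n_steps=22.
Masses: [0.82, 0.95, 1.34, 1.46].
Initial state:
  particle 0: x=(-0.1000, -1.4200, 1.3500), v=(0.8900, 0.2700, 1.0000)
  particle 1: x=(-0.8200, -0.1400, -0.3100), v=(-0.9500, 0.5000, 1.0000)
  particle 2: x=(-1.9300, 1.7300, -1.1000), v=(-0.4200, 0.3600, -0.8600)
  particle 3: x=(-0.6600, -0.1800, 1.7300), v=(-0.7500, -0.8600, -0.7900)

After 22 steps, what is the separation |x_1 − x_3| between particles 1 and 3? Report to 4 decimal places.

1.4979

step 0: x0=(-0.1000, -1.4200, 1.3500) x1=(-0.8200, -0.1400, -0.3100) x2=(-1.9300, 1.7300, -1.1000) x3=(-0.6600, -0.1800, 1.7300)
step 1: x0=(-0.0867, -1.4158, 1.3650) x1=(-0.8343, -0.1325, -0.2949) x2=(-1.9363, 1.7354, -1.1129) x3=(-0.6712, -0.1929, 1.7181)
step 2: x0=(-0.0735, -1.4114, 1.3800) x1=(-0.8485, -0.1249, -0.2798) x2=(-1.9425, 1.7407, -1.1257) x3=(-0.6824, -0.2060, 1.7060)
step 3: x0=(-0.0605, -1.4067, 1.3950) x1=(-0.8628, -0.1174, -0.2645) x2=(-1.9487, 1.7459, -1.1385) x3=(-0.6936, -0.2191, 1.6939)
step 4: x0=(-0.0476, -1.4018, 1.4100) x1=(-0.8771, -0.1098, -0.2490) x2=(-1.9549, 1.7510, -1.1512) x3=(-0.7047, -0.2324, 1.6816)
step 5: x0=(-0.0349, -1.3966, 1.4250) x1=(-0.8914, -0.1021, -0.2335) x2=(-1.9610, 1.7561, -1.1638) x3=(-0.7158, -0.2457, 1.6692)
step 6: x0=(-0.0223, -1.3912, 1.4400) x1=(-0.9057, -0.0945, -0.2178) x2=(-1.9670, 1.7611, -1.1764) x3=(-0.7268, -0.2591, 1.6566)
step 7: x0=(-0.0098, -1.3855, 1.4550) x1=(-0.9200, -0.0868, -0.2020) x2=(-1.9731, 1.7661, -1.1890) x3=(-0.7377, -0.2726, 1.6439)
step 8: x0=(0.0025, -1.3796, 1.4699) x1=(-0.9343, -0.0791, -0.1861) x2=(-1.9790, 1.7709, -1.2015) x3=(-0.7486, -0.2862, 1.6311)
step 9: x0=(0.0146, -1.3734, 1.4849) x1=(-0.9486, -0.0714, -0.1700) x2=(-1.9850, 1.7758, -1.2139) x3=(-0.7595, -0.2999, 1.6182)
step 10: x0=(0.0265, -1.3670, 1.4998) x1=(-0.9629, -0.0637, -0.1538) x2=(-1.9909, 1.7805, -1.2263) x3=(-0.7702, -0.3137, 1.6051)
step 11: x0=(0.0382, -1.3603, 1.5146) x1=(-0.9772, -0.0560, -0.1374) x2=(-1.9968, 1.7852, -1.2387) x3=(-0.7810, -0.3275, 1.5919)
step 12: x0=(0.0498, -1.3533, 1.5295) x1=(-0.9915, -0.0483, -0.1209) x2=(-2.0026, 1.7898, -1.2509) x3=(-0.7916, -0.3415, 1.5786)
step 13: x0=(0.0611, -1.3462, 1.5443) x1=(-1.0057, -0.0405, -0.1043) x2=(-2.0084, 1.7943, -1.2632) x3=(-0.8022, -0.3555, 1.5652)
step 14: x0=(0.0723, -1.3388, 1.5591) x1=(-1.0200, -0.0328, -0.0875) x2=(-2.0142, 1.7988, -1.2753) x3=(-0.8127, -0.3696, 1.5517)
step 15: x0=(0.0832, -1.3311, 1.5738) x1=(-1.0343, -0.0250, -0.0706) x2=(-2.0199, 1.8032, -1.2874) x3=(-0.8231, -0.3838, 1.5380)
step 16: x0=(0.0939, -1.3233, 1.5884) x1=(-1.0485, -0.0173, -0.0535) x2=(-2.0256, 1.8076, -1.2995) x3=(-0.8334, -0.3980, 1.5242)
step 17: x0=(0.1044, -1.3152, 1.6030) x1=(-1.0628, -0.0096, -0.0363) x2=(-2.0312, 1.8118, -1.3115) x3=(-0.8437, -0.4123, 1.5103)
step 18: x0=(0.1147, -1.3068, 1.6176) x1=(-1.0770, -0.0018, -0.0189) x2=(-2.0368, 1.8161, -1.3234) x3=(-0.8538, -0.4266, 1.4963)
step 19: x0=(0.1248, -1.2983, 1.6320) x1=(-1.0912, 0.0059, -0.0013) x2=(-2.0424, 1.8202, -1.3353) x3=(-0.8639, -0.4410, 1.4821)
step 20: x0=(0.1346, -1.2896, 1.6464) x1=(-1.1054, 0.0135, 0.0164) x2=(-2.0480, 1.8243, -1.3472) x3=(-0.8739, -0.4555, 1.4679)
step 21: x0=(0.1442, -1.2806, 1.6607) x1=(-1.1195, 0.0212, 0.0343) x2=(-2.0535, 1.8284, -1.3589) x3=(-0.8839, -0.4700, 1.4535)
step 22: x0=(0.1536, -1.2715, 1.6750) x1=(-1.1337, 0.0288, 0.0524) x2=(-2.0590, 1.8323, -1.3706) x3=(-0.8937, -0.4845, 1.4390)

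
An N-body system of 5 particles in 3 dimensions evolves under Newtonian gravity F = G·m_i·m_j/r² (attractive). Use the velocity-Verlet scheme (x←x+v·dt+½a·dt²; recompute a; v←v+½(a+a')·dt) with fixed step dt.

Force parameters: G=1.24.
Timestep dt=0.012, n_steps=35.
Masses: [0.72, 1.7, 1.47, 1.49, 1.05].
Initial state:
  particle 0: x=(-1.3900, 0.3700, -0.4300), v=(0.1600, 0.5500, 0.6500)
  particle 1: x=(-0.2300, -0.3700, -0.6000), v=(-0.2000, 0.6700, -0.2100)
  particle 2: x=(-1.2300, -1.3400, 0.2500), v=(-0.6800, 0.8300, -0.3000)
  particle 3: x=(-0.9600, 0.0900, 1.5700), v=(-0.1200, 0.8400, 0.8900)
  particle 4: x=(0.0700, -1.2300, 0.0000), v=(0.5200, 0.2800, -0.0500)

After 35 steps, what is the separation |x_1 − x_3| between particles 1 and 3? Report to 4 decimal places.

2.5749

step 0: x0=(-1.3900, 0.3700, -0.4300) x1=(-0.2300, -0.3700, -0.6000) x2=(-1.2300, -1.3400, 0.2500) x3=(-0.9600, 0.0900, 1.5700) x4=(0.0700, -1.2300, 0.0000)
step 1: x0=(-1.3880, 0.3765, -0.4222) x1=(-0.2324, -0.3620, -0.6024) x2=(-1.2381, -1.3300, 0.2464) x3=(-0.9614, 0.1000, 1.5806) x4=(0.0761, -1.2265, -0.0006)
step 2: x0=(-1.3858, 0.3828, -0.4142) x1=(-0.2350, -0.3542, -0.6047) x2=(-1.2460, -1.3198, 0.2427) x3=(-0.9628, 0.1100, 1.5911) x4=(0.0820, -1.2228, -0.0014)
step 3: x0=(-1.3834, 0.3889, -0.4063) x1=(-0.2376, -0.3465, -0.6067) x2=(-1.2537, -1.3094, 0.2390) x3=(-0.9642, 0.1199, 1.6014) x4=(0.0876, -1.2189, -0.0022)
step 4: x0=(-1.3809, 0.3949, -0.3982) x1=(-0.2403, -0.3389, -0.6086) x2=(-1.2612, -1.2989, 0.2352) x3=(-0.9656, 0.1297, 1.6115) x4=(0.0929, -1.2147, -0.0031)
step 5: x0=(-1.3782, 0.4006, -0.3901) x1=(-0.2431, -0.3315, -0.6102) x2=(-1.2686, -1.2882, 0.2314) x3=(-0.9670, 0.1395, 1.6215) x4=(0.0980, -1.2103, -0.0040)
step 6: x0=(-1.3753, 0.4061, -0.3819) x1=(-0.2460, -0.3242, -0.6117) x2=(-1.2758, -1.2774, 0.2276) x3=(-0.9683, 0.1491, 1.6314) x4=(0.1029, -1.2056, -0.0051)
step 7: x0=(-1.3722, 0.4114, -0.3736) x1=(-0.2489, -0.3170, -0.6130) x2=(-1.2828, -1.2664, 0.2237) x3=(-0.9697, 0.1587, 1.6411) x4=(0.1075, -1.2008, -0.0062)
step 8: x0=(-1.3690, 0.4166, -0.3653) x1=(-0.2520, -0.3099, -0.6141) x2=(-1.2896, -1.2553, 0.2198) x3=(-0.9710, 0.1683, 1.6507) x4=(0.1119, -1.1957, -0.0074)
step 9: x0=(-1.3655, 0.4215, -0.3569) x1=(-0.2551, -0.3030, -0.6151) x2=(-1.2963, -1.2440, 0.2158) x3=(-0.9723, 0.1777, 1.6601) x4=(0.1160, -1.1904, -0.0087)
step 10: x0=(-1.3619, 0.4262, -0.3484) x1=(-0.2584, -0.2962, -0.6158) x2=(-1.3028, -1.2325, 0.2118) x3=(-0.9736, 0.1871, 1.6694) x4=(0.1199, -1.1849, -0.0100)
step 11: x0=(-1.3582, 0.4307, -0.3399) x1=(-0.2617, -0.2895, -0.6164) x2=(-1.3091, -1.2209, 0.2077) x3=(-0.9749, 0.1965, 1.6786) x4=(0.1236, -1.1791, -0.0115)
step 12: x0=(-1.3542, 0.4350, -0.3313) x1=(-0.2651, -0.2829, -0.6168) x2=(-1.3153, -1.2092, 0.2036) x3=(-0.9761, 0.2057, 1.6876) x4=(0.1270, -1.1731, -0.0130)
step 13: x0=(-1.3501, 0.4391, -0.3227) x1=(-0.2686, -0.2765, -0.6170) x2=(-1.3213, -1.1973, 0.1995) x3=(-0.9774, 0.2149, 1.6964) x4=(0.1302, -1.1669, -0.0146)
step 14: x0=(-1.3458, 0.4430, -0.3140) x1=(-0.2722, -0.2702, -0.6170) x2=(-1.3271, -1.1853, 0.1953) x3=(-0.9786, 0.2241, 1.7051) x4=(0.1331, -1.1605, -0.0162)
step 15: x0=(-1.3413, 0.4467, -0.3053) x1=(-0.2758, -0.2639, -0.6168) x2=(-1.3327, -1.1731, 0.1911) x3=(-0.9798, 0.2331, 1.7137) x4=(0.1358, -1.1539, -0.0180)
step 16: x0=(-1.3366, 0.4501, -0.2965) x1=(-0.2796, -0.2579, -0.6165) x2=(-1.3382, -1.1607, 0.1868) x3=(-0.9811, 0.2421, 1.7222) x4=(0.1383, -1.1470, -0.0198)
step 17: x0=(-1.3317, 0.4534, -0.2876) x1=(-0.2834, -0.2519, -0.6160) x2=(-1.3435, -1.1482, 0.1825) x3=(-0.9823, 0.2511, 1.7305) x4=(0.1405, -1.1399, -0.0217)
step 18: x0=(-1.3267, 0.4564, -0.2787) x1=(-0.2873, -0.2460, -0.6152) x2=(-1.3486, -1.1356, 0.1782) x3=(-0.9834, 0.2600, 1.7386) x4=(0.1425, -1.1326, -0.0237)
step 19: x0=(-1.3215, 0.4592, -0.2698) x1=(-0.2914, -0.2403, -0.6144) x2=(-1.3536, -1.1228, 0.1738) x3=(-0.9846, 0.2688, 1.7466) x4=(0.1442, -1.1251, -0.0257)
step 20: x0=(-1.3161, 0.4617, -0.2608) x1=(-0.2955, -0.2347, -0.6133) x2=(-1.3584, -1.1098, 0.1694) x3=(-0.9858, 0.2775, 1.7545) x4=(0.1457, -1.1174, -0.0279)
step 21: x0=(-1.3105, 0.4641, -0.2518) x1=(-0.2997, -0.2292, -0.6120) x2=(-1.3630, -1.0967, 0.1649) x3=(-0.9869, 0.2862, 1.7623) x4=(0.1470, -1.1094, -0.0301)
step 22: x0=(-1.3048, 0.4662, -0.2427) x1=(-0.3039, -0.2238, -0.6106) x2=(-1.3674, -1.0835, 0.1604) x3=(-0.9881, 0.2949, 1.7699) x4=(0.1480, -1.1012, -0.0323)
step 23: x0=(-1.2989, 0.4680, -0.2336) x1=(-0.3083, -0.2185, -0.6089) x2=(-1.3717, -1.0701, 0.1559) x3=(-0.9892, 0.3034, 1.7774) x4=(0.1488, -1.0928, -0.0347)
step 24: x0=(-1.2927, 0.4697, -0.2245) x1=(-0.3128, -0.2134, -0.6071) x2=(-1.3758, -1.0565, 0.1513) x3=(-0.9903, 0.3120, 1.7847) x4=(0.1493, -1.0842, -0.0371)
step 25: x0=(-1.2864, 0.4711, -0.2153) x1=(-0.3173, -0.2083, -0.6051) x2=(-1.3797, -1.0428, 0.1467) x3=(-0.9915, 0.3204, 1.7919) x4=(0.1497, -1.0753, -0.0396)
step 26: x0=(-1.2800, 0.4722, -0.2061) x1=(-0.3220, -0.2034, -0.6029) x2=(-1.3834, -1.0290, 0.1420) x3=(-0.9926, 0.3288, 1.7989) x4=(0.1497, -1.0662, -0.0422)
step 27: x0=(-1.2733, 0.4731, -0.1969) x1=(-0.3267, -0.1986, -0.6005) x2=(-1.3870, -1.0149, 0.1373) x3=(-0.9936, 0.3372, 1.8059) x4=(0.1495, -1.0569, -0.0449)
step 28: x0=(-1.2664, 0.4737, -0.1876) x1=(-0.3315, -0.1939, -0.5979) x2=(-1.3903, -1.0008, 0.1326) x3=(-0.9947, 0.3455, 1.8127) x4=(0.1491, -1.0474, -0.0476)
step 29: x0=(-1.2594, 0.4741, -0.1783) x1=(-0.3364, -0.1893, -0.5951) x2=(-1.3935, -0.9865, 0.1278) x3=(-0.9958, 0.3537, 1.8193) x4=(0.1484, -1.0377, -0.0504)
step 30: x0=(-1.2522, 0.4742, -0.1690) x1=(-0.3415, -0.1849, -0.5921) x2=(-1.3965, -0.9720, 0.1230) x3=(-0.9969, 0.3619, 1.8258) x4=(0.1475, -1.0277, -0.0533)
step 31: x0=(-1.2448, 0.4740, -0.1597) x1=(-0.3466, -0.1806, -0.5889) x2=(-1.3993, -0.9573, 0.1181) x3=(-0.9979, 0.3700, 1.8322) x4=(0.1463, -1.0174, -0.0563)
step 32: x0=(-1.2372, 0.4736, -0.1504) x1=(-0.3518, -0.1764, -0.5856) x2=(-1.4020, -0.9425, 0.1132) x3=(-0.9989, 0.3781, 1.8384) x4=(0.1449, -1.0070, -0.0594)
step 33: x0=(-1.2294, 0.4729, -0.1411) x1=(-0.3571, -0.1723, -0.5820) x2=(-1.4044, -0.9276, 0.1082) x3=(-1.0000, 0.3861, 1.8445) x4=(0.1432, -0.9963, -0.0625)
step 34: x0=(-1.2214, 0.4719, -0.1317) x1=(-0.3624, -0.1683, -0.5782) x2=(-1.4066, -0.9124, 0.1032) x3=(-1.0010, 0.3940, 1.8505) x4=(0.1412, -0.9854, -0.0658)
step 35: x0=(-1.2133, 0.4706, -0.1224) x1=(-0.3679, -0.1644, -0.5742) x2=(-1.4087, -0.8971, 0.0982) x3=(-1.0020, 0.4019, 1.8563) x4=(0.1390, -0.9742, -0.0691)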